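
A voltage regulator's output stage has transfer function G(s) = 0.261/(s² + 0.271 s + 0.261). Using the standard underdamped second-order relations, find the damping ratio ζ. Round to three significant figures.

Matching coefficients with s² + 2ζω_n s + ω_n² gives ω_n² = 0.261 ⇒ ω_n = 0.511 rad/s, and ζ = 0.271/(2ω_n) = 0.265.

ζ ≈ 0.265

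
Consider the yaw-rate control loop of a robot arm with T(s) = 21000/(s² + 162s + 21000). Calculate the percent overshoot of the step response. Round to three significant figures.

Comparing the denominator to s² + 2ζω_n s + ω_n²: ω_n = √21000 = 145 rad/s, and 2ζω_n = 162 so ζ = 162/(2·145) = 0.559.
Overshoot: exp(−π·0.559/√(1−0.559²)) = 0.120, i.e. 12.0%.

%OS ≈ 12.0%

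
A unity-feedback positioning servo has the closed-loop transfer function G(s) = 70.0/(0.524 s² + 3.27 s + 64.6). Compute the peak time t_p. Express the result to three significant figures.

Dividing through by 0.524: denominator becomes s² + 6.240 s + 123.3.
So ω_n = √123.3 = 11.1 rad/s and ζ = 6.240/(2·11.1) = 0.281.
ω_d = ω_n√(1−ζ²) = 10.7 rad/s. t_p = π/ω_d = 0.295 s.

t_p ≈ 0.295 s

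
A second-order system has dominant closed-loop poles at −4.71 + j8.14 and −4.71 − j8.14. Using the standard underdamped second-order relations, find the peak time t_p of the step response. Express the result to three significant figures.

t_p = π/ω_d with ω_d = 8.14 (the imaginary part), so t_p = 0.386 s.

t_p ≈ 0.386 s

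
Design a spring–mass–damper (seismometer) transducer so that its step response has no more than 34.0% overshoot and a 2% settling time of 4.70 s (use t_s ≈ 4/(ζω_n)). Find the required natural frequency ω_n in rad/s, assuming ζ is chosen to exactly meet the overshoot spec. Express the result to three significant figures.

From %OS = 100·exp(−πζ/√(1−ζ²)), invert to get ζ = −ln(OS)/√(π² + ln²(OS)) with OS = 0.340.
−ln 0.340 = 1.079, so ζ = 1.079/√(π² + 1.164) = 0.325.
From t_s ≈ 4/(ζω_n): ω_n = 4/(ζ·t_s) = 4/(0.325·4.70) = 2.62 rad/s.

ω_n ≈ 2.62 rad/s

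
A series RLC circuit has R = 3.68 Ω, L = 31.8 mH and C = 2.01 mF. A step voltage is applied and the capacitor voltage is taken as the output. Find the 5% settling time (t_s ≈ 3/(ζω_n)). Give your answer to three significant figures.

t_s ≈ 0.0518 s

For a series RLC circuit (capacitor voltage as output), ω_n = 1/√(LC) = 1/√(31.8 mH · 2.01 mF) = 125 rad/s.
ζ = (R/2)·√(C/L) = (3.68/2)·√(2.01 mF/31.8 mH) = 0.463.
t_s ≈ 3/(ζω_n) = 0.0518 s.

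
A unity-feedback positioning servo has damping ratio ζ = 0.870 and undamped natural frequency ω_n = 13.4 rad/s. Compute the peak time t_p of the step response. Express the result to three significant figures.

t_p ≈ 0.476 s

The damped frequency is ω_d = ω_n√(1−ζ²) = 13.4·√(1−0.757) = 6.61 rad/s.
Peak time t_p = π/ω_d = π/6.61 = 0.476 s.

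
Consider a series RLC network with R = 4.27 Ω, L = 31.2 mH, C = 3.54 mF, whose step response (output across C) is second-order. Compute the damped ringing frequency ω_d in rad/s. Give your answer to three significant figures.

For a series RLC circuit (capacitor voltage as output), ω_n = 1/√(LC) = 1/√(31.2 mH · 3.54 mF) = 95.2 rad/s.
ζ = (R/2)·√(C/L) = (4.27/2)·√(3.54 mF/31.2 mH) = 0.719.
ω_d = ω_n√(1−ζ²) = 66.1 rad/s.

ω_d ≈ 66.1 rad/s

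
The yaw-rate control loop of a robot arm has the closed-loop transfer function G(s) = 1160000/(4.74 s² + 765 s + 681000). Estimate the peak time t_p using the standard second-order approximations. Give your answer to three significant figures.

t_p ≈ 0.00848 s

Dividing through by 4.74: denominator becomes s² + 161.4 s + 143700.
So ω_n = √143700 = 379 rad/s and ζ = 161.4/(2·379) = 0.213.
The damped frequency ω_d = ω_n√(1−ζ²) = 370 rad/s. t_p = π/ω_d = 0.00848 s.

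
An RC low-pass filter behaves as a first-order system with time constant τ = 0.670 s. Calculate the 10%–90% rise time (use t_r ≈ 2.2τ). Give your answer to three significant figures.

t_r ≈ 2.2τ = 1.47 s.

t_r ≈ 1.47 s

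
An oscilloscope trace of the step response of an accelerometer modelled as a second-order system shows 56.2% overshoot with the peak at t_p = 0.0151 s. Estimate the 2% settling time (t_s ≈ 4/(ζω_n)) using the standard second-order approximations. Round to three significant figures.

t_s ≈ 0.105 s

The overshoot fixes ζ = −ln(OS)/√(π²+ln²(OS)) = 0.180.
t_p = π/ω_d ⇒ ω_d = 208 rad/s; then ω_n = ω_d/√(1−ζ²) = 212 rad/s.
t_s ≈ 4/(ζω_n) = 4/(0.180·212) = 0.105 s.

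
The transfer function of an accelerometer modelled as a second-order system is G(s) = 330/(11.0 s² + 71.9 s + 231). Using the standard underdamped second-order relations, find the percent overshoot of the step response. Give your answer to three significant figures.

%OS ≈ 4.09%

Dividing through by 11.0: denominator becomes s² + 6.536 s + 21.00.
So ω_n = √21.00 = 4.58 rad/s and ζ = 6.536/(2·4.58) = 0.713.
%OS = 100 e^{−πζ/√(1−ζ²)} with ζ = 0.713 gives 4.09%.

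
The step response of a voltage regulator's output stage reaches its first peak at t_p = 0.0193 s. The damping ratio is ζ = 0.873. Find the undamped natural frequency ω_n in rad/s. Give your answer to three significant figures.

Peak time t_p = π/ω_d, so ω_d = π/t_p = π/0.0193 = 163 rad/s.
ω_n = ω_d/√(1−ζ²) = 163/√0.238 = 334 rad/s.

ω_n ≈ 334 rad/s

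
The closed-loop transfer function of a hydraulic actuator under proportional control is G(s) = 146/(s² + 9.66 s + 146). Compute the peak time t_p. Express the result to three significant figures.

t_p ≈ 0.284 s

Comparing the denominator to s² + 2ζω_n s + ω_n²: ω_n = √146 = 12.1 rad/s, and 2ζω_n = 9.66 so ζ = 9.66/(2·12.1) = 0.400.
ω_d = ω_n√(1−ζ²) = 11.1 rad/s. Then t_p = π/ω_d = 0.284 s.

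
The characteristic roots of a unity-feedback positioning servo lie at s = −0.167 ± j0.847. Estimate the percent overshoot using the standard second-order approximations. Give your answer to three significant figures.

%OS ≈ 53.8%

With σ = 0.167, ω_d = 0.847: ω_n = √(σ²+ω_d²) = 0.863 rad/s, ζ = σ/ω_n = 0.193.
%OS = 100 e^{−πζ/√(1−ζ²)} with ζ = 0.193 gives 53.8%.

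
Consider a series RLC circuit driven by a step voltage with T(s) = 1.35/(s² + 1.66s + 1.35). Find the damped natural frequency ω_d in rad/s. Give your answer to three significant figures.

ω_n = √1.35 = 1.16 rad/s; ζ = 1.66/(2·1.16) = 0.714.
The damped frequency ω_d = ω_n√(1−ζ²) = 0.813 rad/s.

ω_d ≈ 0.813 rad/s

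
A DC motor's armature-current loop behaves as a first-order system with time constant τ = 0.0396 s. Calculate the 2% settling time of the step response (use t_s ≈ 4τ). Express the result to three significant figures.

t_s ≈ 4τ = 0.158 s.

t_s ≈ 0.158 s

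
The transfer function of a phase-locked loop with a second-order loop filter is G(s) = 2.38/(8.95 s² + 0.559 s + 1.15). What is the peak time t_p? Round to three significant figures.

t_p ≈ 8.80 s

Dividing through by 8.95: denominator becomes s² + 0.06246 s + 0.1285.
So ω_n = √0.1285 = 0.358 rad/s and ζ = 0.06246/(2·0.358) = 0.0871.
ω_d = 0.358·√(1 − 0.0871²) = 0.357 rad/s. t_p = π/ω_d = 8.80 s.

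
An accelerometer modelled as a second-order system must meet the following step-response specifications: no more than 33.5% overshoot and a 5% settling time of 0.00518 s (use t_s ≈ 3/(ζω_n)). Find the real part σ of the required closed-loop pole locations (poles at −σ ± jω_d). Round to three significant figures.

σ ≈ 579

The settling-time spec alone fixes σ = ζω_n = 3/t_s = 3/0.00518 = 579.
(Overshoot then fixes ζ = 0.329 and hence ω_d = σ·√(1−ζ²)/ζ = 1660 rad/s.)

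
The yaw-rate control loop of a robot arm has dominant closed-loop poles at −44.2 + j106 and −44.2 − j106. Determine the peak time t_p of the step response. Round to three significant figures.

t_p = π/ω_d with ω_d = 106 (the imaginary part), so t_p = 0.0296 s.

t_p ≈ 0.0296 s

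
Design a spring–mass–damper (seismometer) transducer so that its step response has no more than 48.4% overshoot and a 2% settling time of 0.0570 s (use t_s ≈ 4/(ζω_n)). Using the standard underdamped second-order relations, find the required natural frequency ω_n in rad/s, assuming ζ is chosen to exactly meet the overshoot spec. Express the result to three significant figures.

Inverting the overshoot relation: ζ = |ln 0.484|/√(π² + ln²0.484) = 0.225.
From t_s ≈ 4/(ζω_n): ω_n = 4/(ζ·t_s) = 4/(0.225·0.0570) = 312 rad/s.

ω_n ≈ 312 rad/s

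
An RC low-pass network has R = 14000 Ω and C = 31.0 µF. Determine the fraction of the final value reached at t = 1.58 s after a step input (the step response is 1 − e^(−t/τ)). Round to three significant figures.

y/y_∞ ≈ 0.974

τ = RC = 14000 × 31.0 µF = 0.434 s.
y(t)/y_∞ = 1 − e^(−t/τ) = 1 − e^(−1.58/0.434) = 1 − e^(−3.64) = 0.974.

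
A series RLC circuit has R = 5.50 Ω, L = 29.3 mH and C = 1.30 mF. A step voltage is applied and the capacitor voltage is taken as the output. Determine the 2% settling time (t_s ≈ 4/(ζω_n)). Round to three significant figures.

For a series RLC circuit (capacitor voltage as output), ω_n = 1/√(LC) = 1/√(29.3 mH · 1.30 mF) = 162 rad/s.
ζ = (R/2)·√(C/L) = (5.50/2)·√(1.30 mF/29.3 mH) = 0.579.
t_s ≈ 4/(ζω_n) = 0.0426 s.

t_s ≈ 0.0426 s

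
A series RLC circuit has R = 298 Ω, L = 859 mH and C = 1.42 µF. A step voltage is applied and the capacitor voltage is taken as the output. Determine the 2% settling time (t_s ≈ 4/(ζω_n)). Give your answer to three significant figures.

For a series RLC circuit (capacitor voltage as output), ω_n = 1/√(LC) = 1/√(859 mH · 1.42 µF) = 905 rad/s.
ζ = (R/2)·√(C/L) = (298/2)·√(1.42 µF/859 mH) = 0.192.
t_s ≈ 4/(ζω_n) = 0.0231 s.

t_s ≈ 0.0231 s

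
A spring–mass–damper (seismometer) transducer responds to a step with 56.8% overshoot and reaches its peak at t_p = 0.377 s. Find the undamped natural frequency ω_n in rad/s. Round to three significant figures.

The overshoot fixes ζ = −ln(OS)/√(π²+ln²(OS)) = 0.177.
From t_p = π/ω_d, ω_d = π/0.377 = 8.33 rad/s, so ω_n = ω_d/√(1−ζ²) = 8.47 rad/s.

ω_n ≈ 8.47 rad/s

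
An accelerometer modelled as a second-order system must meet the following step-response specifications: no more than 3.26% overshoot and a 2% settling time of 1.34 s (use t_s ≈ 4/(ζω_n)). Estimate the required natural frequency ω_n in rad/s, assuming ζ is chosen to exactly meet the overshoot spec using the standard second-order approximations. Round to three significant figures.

ω_n ≈ 4.05 rad/s

ζ = −ln(OS)/√(π² + (ln OS)²). With OS = 0.0326, ln OS = −3.423 and ζ = 3.423/4.646 = 0.737.
From t_s ≈ 4/(ζω_n): ω_n = 4/(ζ·t_s) = 4/(0.737·1.34) = 4.05 rad/s.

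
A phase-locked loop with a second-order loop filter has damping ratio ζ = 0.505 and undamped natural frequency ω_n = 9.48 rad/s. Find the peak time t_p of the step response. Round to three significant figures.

The damped frequency is ω_d = ω_n√(1−ζ²) = 9.48·√(1−0.255) = 8.18 rad/s.
Peak time t_p = π/ω_d = π/8.18 = 0.384 s.

t_p ≈ 0.384 s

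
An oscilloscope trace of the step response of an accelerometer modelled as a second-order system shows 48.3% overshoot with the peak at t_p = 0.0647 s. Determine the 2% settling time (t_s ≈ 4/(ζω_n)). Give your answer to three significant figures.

t_s ≈ 0.356 s

ζ from %OS: ζ = |ln 0.483|/√(π²+ln²0.483) = 0.226.
From t_p = π/ω_d, ω_d = π/0.0647 = 48.6 rad/s, so ω_n = ω_d/√(1−ζ²) = 49.8 rad/s.
t_s ≈ 4/(ζω_n) = 4/(0.226·49.8) = 0.356 s.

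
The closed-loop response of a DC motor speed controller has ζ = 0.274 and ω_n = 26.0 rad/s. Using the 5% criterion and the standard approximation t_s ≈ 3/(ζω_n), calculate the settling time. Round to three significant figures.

t_s ≈ 3/(ζω_n) = 3/(0.274 × 26.0) = 0.421 s.

t_s ≈ 0.421 s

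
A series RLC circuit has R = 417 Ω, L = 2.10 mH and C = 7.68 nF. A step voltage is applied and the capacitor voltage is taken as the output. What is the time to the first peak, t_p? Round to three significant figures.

For a series RLC circuit (capacitor voltage as output), ω_n = 1/√(LC) = 1/√(2.10 mH · 7.68 nF) = 249000 rad/s.
ζ = (R/2)·√(C/L) = (417/2)·√(7.68 nF/2.10 mH) = 0.399.
ω_d = ω_n√(1−ζ²) = 228000 rad/s. t_p = π/ω_d = 0.0000138 s.

t_p ≈ 0.0000138 s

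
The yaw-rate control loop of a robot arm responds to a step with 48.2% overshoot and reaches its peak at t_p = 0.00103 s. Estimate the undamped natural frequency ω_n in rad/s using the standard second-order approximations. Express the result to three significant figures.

ω_n ≈ 3130 rad/s

From the overshoot, ζ = −ln(OS)/√(π²+ln²(OS)) = 0.226.
From t_p = π/ω_d, ω_d = π/0.00103 = 3050 rad/s, so ω_n = ω_d/√(1−ζ²) = 3130 rad/s.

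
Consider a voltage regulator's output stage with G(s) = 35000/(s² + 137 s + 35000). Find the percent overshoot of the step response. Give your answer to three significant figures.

%OS ≈ 29.1%

Matching coefficients with s² + 2ζω_n s + ω_n² gives ω_n² = 35000 ⇒ ω_n = 187 rad/s, and ζ = 137/(2ω_n) = 0.366.
%OS = 100·exp(−πζ/√(1−ζ²)) = 29.1%.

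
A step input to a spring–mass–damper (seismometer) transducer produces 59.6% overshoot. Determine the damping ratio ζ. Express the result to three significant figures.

ζ ≈ 0.163

ζ = −ln(OS)/√(π² + (ln OS)²). With OS = 0.596, ln OS = −0.5175 and ζ = 0.5175/3.184 = 0.163.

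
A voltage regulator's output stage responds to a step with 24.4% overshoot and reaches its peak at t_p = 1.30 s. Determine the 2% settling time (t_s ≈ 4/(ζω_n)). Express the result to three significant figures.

The overshoot fixes ζ = −ln(OS)/√(π²+ln²(OS)) = 0.410.
From t_p = π/ω_d, ω_d = π/1.30 = 2.42 rad/s, so ω_n = ω_d/√(1−ζ²) = 2.65 rad/s.
t_s ≈ 4/(ζω_n) = 4/(0.410·2.65) = 3.69 s.

t_s ≈ 3.69 s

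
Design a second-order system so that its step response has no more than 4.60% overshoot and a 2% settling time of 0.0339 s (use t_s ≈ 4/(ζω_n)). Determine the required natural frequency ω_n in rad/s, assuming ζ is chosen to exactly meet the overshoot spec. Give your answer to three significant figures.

From %OS = 100·exp(−πζ/√(1−ζ²)), invert to get ζ = −ln(OS)/√(π² + ln²(OS)) with OS = 0.0460.
−ln 0.0460 = 3.079, so ζ = 3.079/√(π² + 9.481) = 0.700.
From t_s ≈ 4/(ζω_n): ω_n = 4/(ζ·t_s) = 4/(0.700·0.0339) = 169 rad/s.

ω_n ≈ 169 rad/s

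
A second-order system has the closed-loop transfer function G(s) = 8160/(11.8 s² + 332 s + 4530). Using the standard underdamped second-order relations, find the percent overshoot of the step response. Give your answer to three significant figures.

%OS ≈ 3.91%

Dividing through by 11.8: denominator becomes s² + 28.14 s + 383.9.
So ω_n = √383.9 = 19.6 rad/s and ζ = 28.14/(2·19.6) = 0.718.
%OS = 100 e^{−πζ/√(1−ζ²)} with ζ = 0.718 gives 3.91%.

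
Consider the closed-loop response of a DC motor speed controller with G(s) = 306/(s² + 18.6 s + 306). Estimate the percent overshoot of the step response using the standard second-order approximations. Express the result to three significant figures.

Comparing the denominator to s² + 2ζω_n s + ω_n²: ω_n = √306 = 17.5 rad/s, and 2ζω_n = 18.6 so ζ = 18.6/(2·17.5) = 0.532.
%OS = 100·exp(−πζ/√(1−ζ²)) = 13.9%.

%OS ≈ 13.9%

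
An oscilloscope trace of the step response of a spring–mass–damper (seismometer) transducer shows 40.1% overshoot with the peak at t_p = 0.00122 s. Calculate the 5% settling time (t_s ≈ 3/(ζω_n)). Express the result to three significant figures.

t_s ≈ 0.00401 s

ζ from %OS: ζ = |ln 0.401|/√(π²+ln²0.401) = 0.279.
From t_p = π/ω_d, ω_d = π/0.00122 = 2580 rad/s, so ω_n = ω_d/√(1−ζ²) = 2680 rad/s.
t_s ≈ 3/(ζω_n) = 3/(0.279·2680) = 0.00401 s.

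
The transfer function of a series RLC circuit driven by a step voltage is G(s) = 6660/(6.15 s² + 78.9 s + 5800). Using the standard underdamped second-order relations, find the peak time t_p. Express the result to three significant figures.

Dividing through by 6.15: denominator becomes s² + 12.83 s + 943.1.
So ω_n = √943.1 = 30.7 rad/s and ζ = 12.83/(2·30.7) = 0.209.
ω_d = 30.7·√(1 − 0.209²) = 30.0 rad/s. t_p = π/ω_d = 0.105 s.

t_p ≈ 0.105 s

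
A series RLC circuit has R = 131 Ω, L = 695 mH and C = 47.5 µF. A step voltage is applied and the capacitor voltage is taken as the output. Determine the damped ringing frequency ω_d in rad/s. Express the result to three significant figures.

For a series RLC circuit (capacitor voltage as output), ω_n = 1/√(LC) = 1/√(695 mH · 47.5 µF) = 174 rad/s.
ζ = (R/2)·√(C/L) = (131/2)·√(47.5 µF/695 mH) = 0.541.
ω_d = 174·√(1 − 0.541²) = 146 rad/s.

ω_d ≈ 146 rad/s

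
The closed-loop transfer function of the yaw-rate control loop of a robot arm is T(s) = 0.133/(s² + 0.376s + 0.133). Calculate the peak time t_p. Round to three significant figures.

Comparing the denominator to s² + 2ζω_n s + ω_n²: ω_n = √0.133 = 0.365 rad/s, and 2ζω_n = 0.376 so ζ = 0.376/(2·0.365) = 0.516.
The damped frequency ω_d = ω_n√(1−ζ²) = 0.312 rad/s. Then t_p = π/ω_d = 10.1 s.

t_p ≈ 10.1 s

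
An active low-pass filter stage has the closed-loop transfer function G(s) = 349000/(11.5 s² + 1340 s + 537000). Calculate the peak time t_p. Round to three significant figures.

Dividing through by 11.5: denominator becomes s² + 116.5 s + 46700.
So ω_n = √46700 = 216 rad/s and ζ = 116.5/(2·216) = 0.270.
ω_d = 216·√(1 − 0.270²) = 208 rad/s. t_p = π/ω_d = 0.0151 s.

t_p ≈ 0.0151 s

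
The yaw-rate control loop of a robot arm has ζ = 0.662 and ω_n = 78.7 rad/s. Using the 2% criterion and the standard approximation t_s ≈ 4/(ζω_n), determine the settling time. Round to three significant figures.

t_s ≈ 4/(ζω_n) = 4/(0.662 × 78.7) = 0.0768 s.

t_s ≈ 0.0768 s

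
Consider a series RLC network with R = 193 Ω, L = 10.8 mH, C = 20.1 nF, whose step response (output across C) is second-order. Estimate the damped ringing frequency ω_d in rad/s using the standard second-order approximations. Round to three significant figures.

ω_d ≈ 67300 rad/s

For a series RLC circuit (capacitor voltage as output), ω_n = 1/√(LC) = 1/√(10.8 mH · 20.1 nF) = 67900 rad/s.
ζ = (R/2)·√(C/L) = (193/2)·√(20.1 nF/10.8 mH) = 0.132.
The damped frequency ω_d = ω_n√(1−ζ²) = 67300 rad/s.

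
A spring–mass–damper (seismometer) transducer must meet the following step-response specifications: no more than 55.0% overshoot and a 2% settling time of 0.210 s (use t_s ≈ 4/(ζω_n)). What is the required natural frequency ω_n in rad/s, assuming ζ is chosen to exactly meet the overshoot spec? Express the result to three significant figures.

ω_n ≈ 102 rad/s

Inverting the overshoot relation: ζ = |ln 0.550|/√(π² + ln²0.550) = 0.187.
From t_s ≈ 4/(ζω_n): ω_n = 4/(ζ·t_s) = 4/(0.187·0.210) = 102 rad/s.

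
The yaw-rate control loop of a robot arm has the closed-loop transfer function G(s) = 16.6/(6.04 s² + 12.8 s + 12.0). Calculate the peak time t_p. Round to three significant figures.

Dividing through by 6.04: denominator becomes s² + 2.119 s + 1.987.
So ω_n = √1.987 = 1.41 rad/s and ζ = 2.119/(2·1.41) = 0.752.
ω_d = ω_n√(1−ζ²) = 0.930 rad/s. t_p = π/ω_d = 3.38 s.

t_p ≈ 3.38 s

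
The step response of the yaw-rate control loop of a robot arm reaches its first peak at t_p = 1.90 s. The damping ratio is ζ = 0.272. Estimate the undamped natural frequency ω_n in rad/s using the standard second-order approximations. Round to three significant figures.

Peak time t_p = π/ω_d, so ω_d = π/t_p = π/1.90 = 1.65 rad/s.
ω_n = ω_d/√(1−ζ²) = 1.65/√0.926 = 1.72 rad/s.

ω_n ≈ 1.72 rad/s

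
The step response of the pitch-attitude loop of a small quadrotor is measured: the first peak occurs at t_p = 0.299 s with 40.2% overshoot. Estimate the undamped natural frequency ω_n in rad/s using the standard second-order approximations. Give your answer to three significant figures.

ω_n ≈ 10.9 rad/s

From the overshoot, ζ = −ln(OS)/√(π²+ln²(OS)) = 0.279.
From t_p = π/ω_d, ω_d = π/0.299 = 10.5 rad/s, so ω_n = ω_d/√(1−ζ²) = 10.9 rad/s.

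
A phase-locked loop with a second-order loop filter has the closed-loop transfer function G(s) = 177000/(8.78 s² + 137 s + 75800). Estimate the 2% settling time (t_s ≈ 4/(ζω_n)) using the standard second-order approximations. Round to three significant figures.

t_s ≈ 0.513 s

Dividing through by 8.78: denominator becomes s² + 15.60 s + 8633.
So ω_n = √8633 = 92.9 rad/s and ζ = 15.60/(2·92.9) = 0.0840.
t_s ≈ 4/(ζω_n) = 0.513 s.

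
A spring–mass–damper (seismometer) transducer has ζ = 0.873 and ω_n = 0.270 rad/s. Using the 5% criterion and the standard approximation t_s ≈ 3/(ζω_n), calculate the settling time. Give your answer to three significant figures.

t_s ≈ 12.7 s

t_s ≈ 3/(ζω_n) = 3/(0.873 × 0.270) = 12.7 s.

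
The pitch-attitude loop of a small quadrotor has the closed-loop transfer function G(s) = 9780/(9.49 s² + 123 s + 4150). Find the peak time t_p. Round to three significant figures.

t_p ≈ 0.158 s

Dividing through by 9.49: denominator becomes s² + 12.96 s + 437.3.
So ω_n = √437.3 = 20.9 rad/s and ζ = 12.96/(2·20.9) = 0.310.
ω_d = 20.9·√(1 − 0.310²) = 19.9 rad/s. t_p = π/ω_d = 0.158 s.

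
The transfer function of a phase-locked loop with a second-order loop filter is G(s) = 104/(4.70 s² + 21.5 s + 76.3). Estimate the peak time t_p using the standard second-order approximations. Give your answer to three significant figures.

Dividing through by 4.70: denominator becomes s² + 4.574 s + 16.23.
So ω_n = √16.23 = 4.03 rad/s and ζ = 4.574/(2·4.03) = 0.568.
ω_d = 4.03·√(1 − 0.568²) = 3.32 rad/s. t_p = π/ω_d = 0.947 s.

t_p ≈ 0.947 s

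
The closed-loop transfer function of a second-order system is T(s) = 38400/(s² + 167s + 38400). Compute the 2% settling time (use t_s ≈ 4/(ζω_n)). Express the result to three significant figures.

t_s ≈ 0.0479 s

ω_n = √38400 = 196 rad/s; ζ = 167/(2·196) = 0.426.
t_s ≈ 4/(ζω_n) = 4/(0.426·196) = 0.0479 s.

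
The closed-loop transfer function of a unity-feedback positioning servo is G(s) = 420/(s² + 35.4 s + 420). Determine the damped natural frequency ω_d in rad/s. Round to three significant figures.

ω_d ≈ 10.3 rad/s

ω_n = √420 = 20.5 rad/s; ζ = 35.4/(2·20.5) = 0.864.
ω_d = ω_n√(1−ζ²) = 10.3 rad/s.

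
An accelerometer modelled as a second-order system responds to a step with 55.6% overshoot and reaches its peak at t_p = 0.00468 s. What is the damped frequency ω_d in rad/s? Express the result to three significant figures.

ω_d ≈ 671 rad/s

t_p = π/ω_d, so ω_d = π/0.00468 = 671 rad/s.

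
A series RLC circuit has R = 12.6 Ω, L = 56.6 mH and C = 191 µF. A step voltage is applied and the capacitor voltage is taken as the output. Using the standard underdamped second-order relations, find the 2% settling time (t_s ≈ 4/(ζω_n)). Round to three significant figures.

t_s ≈ 0.0359 s

For a series RLC circuit (capacitor voltage as output), ω_n = 1/√(LC) = 1/√(56.6 mH · 191 µF) = 304 rad/s.
ζ = (R/2)·√(C/L) = (12.6/2)·√(191 µF/56.6 mH) = 0.366.
t_s ≈ 4/(ζω_n) = 0.0359 s.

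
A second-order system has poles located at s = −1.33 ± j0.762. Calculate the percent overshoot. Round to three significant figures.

|pole| = ω_n = √(1.33² + 0.762²) = 1.53 rad/s; ζ = cos θ = σ/ω_n = 0.868.
Overshoot: exp(−π·0.868/√(1−0.868²)) = 0.00416, i.e. 0.416%.

%OS ≈ 0.416%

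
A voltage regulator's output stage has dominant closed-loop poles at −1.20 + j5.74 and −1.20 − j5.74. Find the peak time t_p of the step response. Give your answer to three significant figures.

t_p ≈ 0.547 s

t_p = π/ω_d with ω_d = 5.74 (the imaginary part), so t_p = 0.547 s.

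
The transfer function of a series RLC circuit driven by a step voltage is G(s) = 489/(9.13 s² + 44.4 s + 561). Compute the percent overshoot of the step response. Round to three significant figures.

Dividing through by 9.13: denominator becomes s² + 4.863 s + 61.45.
So ω_n = √61.45 = 7.84 rad/s and ζ = 4.863/(2·7.84) = 0.310.
%OS = 100·exp(−πζ/√(1−ζ²)) = 35.9%.

%OS ≈ 35.9%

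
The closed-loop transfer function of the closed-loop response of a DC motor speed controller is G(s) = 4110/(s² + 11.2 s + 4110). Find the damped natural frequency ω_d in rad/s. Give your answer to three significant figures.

ω_n = √4110 = 64.1 rad/s; ζ = 11.2/(2·64.1) = 0.0874.
ω_d = 64.1·√(1 − 0.0874²) = 63.9 rad/s.

ω_d ≈ 63.9 rad/s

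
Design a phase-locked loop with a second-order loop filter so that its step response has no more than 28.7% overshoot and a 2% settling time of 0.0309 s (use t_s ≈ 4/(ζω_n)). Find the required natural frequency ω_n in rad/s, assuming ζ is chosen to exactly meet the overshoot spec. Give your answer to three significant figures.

ω_n ≈ 351 rad/s

From %OS = 100·exp(−πζ/√(1−ζ²)), invert to get ζ = −ln(OS)/√(π² + ln²(OS)) with OS = 0.287.
−ln 0.287 = 1.248, so ζ = 1.248/√(π² + 1.558) = 0.369.
From t_s ≈ 4/(ζω_n): ω_n = 4/(ζ·t_s) = 4/(0.369·0.0309) = 351 rad/s.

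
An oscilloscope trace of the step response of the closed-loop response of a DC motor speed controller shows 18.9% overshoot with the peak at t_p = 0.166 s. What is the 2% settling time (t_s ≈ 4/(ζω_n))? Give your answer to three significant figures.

t_s ≈ 0.399 s

The overshoot fixes ζ = −ln(OS)/√(π²+ln²(OS)) = 0.469.
From t_p = π/ω_d, ω_d = π/0.166 = 18.9 rad/s, so ω_n = ω_d/√(1−ζ²) = 21.4 rad/s.
t_s ≈ 4/(ζω_n) = 4/(0.469·21.4) = 0.399 s.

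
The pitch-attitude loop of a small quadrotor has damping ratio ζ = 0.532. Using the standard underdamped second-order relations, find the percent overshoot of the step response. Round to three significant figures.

For an underdamped second-order system, %OS = 100·exp(−πζ/√(1−ζ²)).
πζ/√(1−ζ²) = π·0.532/√(1−0.283) = 1.974, so %OS = 100·e^(−1.974) = 13.9%.

%OS ≈ 13.9%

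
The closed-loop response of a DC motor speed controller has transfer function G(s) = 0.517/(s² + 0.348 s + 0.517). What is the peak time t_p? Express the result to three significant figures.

t_p ≈ 4.50 s

Matching coefficients with s² + 2ζω_n s + ω_n² gives ω_n² = 0.517 ⇒ ω_n = 0.719 rad/s, and ζ = 0.348/(2ω_n) = 0.242.
ω_d = 0.719·√(1 − 0.242²) = 0.698 rad/s. Then t_p = π/ω_d = 4.50 s.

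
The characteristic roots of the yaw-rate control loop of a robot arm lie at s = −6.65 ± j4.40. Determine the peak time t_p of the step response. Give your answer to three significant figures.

t_p ≈ 0.714 s

t_p = π/ω_d with ω_d = 4.40 (the imaginary part), so t_p = 0.714 s.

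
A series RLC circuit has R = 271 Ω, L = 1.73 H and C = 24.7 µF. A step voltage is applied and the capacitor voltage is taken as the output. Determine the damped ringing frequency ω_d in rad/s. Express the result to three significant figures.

ω_d ≈ 131 rad/s

For a series RLC circuit (capacitor voltage as output), ω_n = 1/√(LC) = 1/√(1.73 H · 24.7 µF) = 153 rad/s.
ζ = (R/2)·√(C/L) = (271/2)·√(24.7 µF/1.73 H) = 0.512.
The damped frequency ω_d = ω_n√(1−ζ²) = 131 rad/s.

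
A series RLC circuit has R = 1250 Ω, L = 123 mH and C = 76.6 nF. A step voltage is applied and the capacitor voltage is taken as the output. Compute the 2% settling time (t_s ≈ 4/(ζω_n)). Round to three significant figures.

For a series RLC circuit (capacitor voltage as output), ω_n = 1/√(LC) = 1/√(123 mH · 76.6 nF) = 10300 rad/s.
ζ = (R/2)·√(C/L) = (1250/2)·√(76.6 nF/123 mH) = 0.493.
t_s ≈ 4/(ζω_n) = 0.000787 s.

t_s ≈ 0.000787 s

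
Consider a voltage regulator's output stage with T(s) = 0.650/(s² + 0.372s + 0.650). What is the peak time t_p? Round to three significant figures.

Comparing the denominator to s² + 2ζω_n s + ω_n²: ω_n = √0.650 = 0.806 rad/s, and 2ζω_n = 0.372 so ζ = 0.372/(2·0.806) = 0.231.
ω_d = ω_n√(1−ζ²) = 0.784 rad/s. Then t_p = π/ω_d = 4.00 s.

t_p ≈ 4.00 s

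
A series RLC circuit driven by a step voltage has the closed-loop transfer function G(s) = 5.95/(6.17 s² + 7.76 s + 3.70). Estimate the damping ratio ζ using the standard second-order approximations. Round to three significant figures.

Dividing through by 6.17: denominator becomes s² + 1.258 s + 0.5997.
So ω_n = √0.5997 = 0.774 rad/s and ζ = 1.258/(2·0.774) = 0.812.

ζ ≈ 0.812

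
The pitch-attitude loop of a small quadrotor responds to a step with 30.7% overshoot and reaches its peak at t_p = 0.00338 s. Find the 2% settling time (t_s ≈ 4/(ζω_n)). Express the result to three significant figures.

t_s ≈ 0.0114 s

The overshoot fixes ζ = −ln(OS)/√(π²+ln²(OS)) = 0.352.
t_p = π/ω_d ⇒ ω_d = 929 rad/s; then ω_n = ω_d/√(1−ζ²) = 993 rad/s.
t_s ≈ 4/(ζω_n) = 4/(0.352·993) = 0.0114 s.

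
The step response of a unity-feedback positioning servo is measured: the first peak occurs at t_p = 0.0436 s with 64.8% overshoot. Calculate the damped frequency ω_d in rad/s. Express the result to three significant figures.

ω_d ≈ 72.1 rad/s

t_p = π/ω_d, so ω_d = π/0.0436 = 72.1 rad/s.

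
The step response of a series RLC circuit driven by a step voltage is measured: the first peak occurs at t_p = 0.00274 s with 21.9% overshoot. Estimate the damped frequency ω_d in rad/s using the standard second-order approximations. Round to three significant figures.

ω_d ≈ 1150 rad/s

t_p = π/ω_d, so ω_d = π/0.00274 = 1150 rad/s.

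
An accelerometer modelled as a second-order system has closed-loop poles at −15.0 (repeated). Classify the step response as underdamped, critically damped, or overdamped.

critically damped

Since there is a repeated negative-real pole, the response is critically damped.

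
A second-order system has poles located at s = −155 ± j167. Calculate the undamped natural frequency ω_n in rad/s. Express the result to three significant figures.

With σ = 155, ω_d = 167: ω_n = √(σ²+ω_d²) = 228 rad/s, ζ = σ/ω_n = 0.680.

ω_n ≈ 228 rad/s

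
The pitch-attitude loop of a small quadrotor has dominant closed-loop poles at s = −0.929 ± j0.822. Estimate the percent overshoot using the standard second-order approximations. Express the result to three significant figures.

%OS ≈ 2.87%

The poles are at −σ ± jω_d with σ = 0.929 and ω_d = 0.822, so ω_n = √(σ²+ω_d²) = 1.24 rad/s and ζ = σ/ω_n = 0.749.
Overshoot: exp(−π·0.749/√(1−0.749²)) = 0.0287, i.e. 2.87%.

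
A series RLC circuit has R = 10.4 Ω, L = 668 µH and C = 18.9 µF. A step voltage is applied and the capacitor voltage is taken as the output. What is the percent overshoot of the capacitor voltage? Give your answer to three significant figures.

For a series RLC circuit (capacitor voltage as output), ω_n = 1/√(LC) = 1/√(668 µH · 18.9 µF) = 8900 rad/s.
ζ = (R/2)·√(C/L) = (10.4/2)·√(18.9 µF/668 µH) = 0.875.
%OS = 100·exp(−πζ/√(1−ζ²)) = 0.345%.

%OS ≈ 0.345%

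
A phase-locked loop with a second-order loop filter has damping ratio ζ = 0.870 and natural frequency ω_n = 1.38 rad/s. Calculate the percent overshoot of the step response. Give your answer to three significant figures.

%OS ≈ 0.391%

For an underdamped second-order system, %OS = 100·exp(−πζ/√(1−ζ²)).
πζ/√(1−ζ²) = π·0.870/√(1−0.757) = 5.543, so %OS = 100·e^(−5.543) = 0.391%.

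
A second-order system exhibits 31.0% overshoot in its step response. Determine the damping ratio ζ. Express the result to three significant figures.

ζ ≈ 0.349

Inverting the overshoot relation: ζ = |ln 0.310|/√(π² + ln²0.310) = 0.349.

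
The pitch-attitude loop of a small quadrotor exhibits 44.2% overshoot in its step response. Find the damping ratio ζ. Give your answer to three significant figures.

ζ ≈ 0.252

ζ = −ln(OS)/√(π² + (ln OS)²). With OS = 0.442, ln OS = −0.8164 and ζ = 0.8164/3.246 = 0.252.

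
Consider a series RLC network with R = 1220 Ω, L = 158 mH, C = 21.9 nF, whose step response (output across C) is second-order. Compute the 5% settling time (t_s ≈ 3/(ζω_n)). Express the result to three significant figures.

t_s ≈ 0.000777 s

For a series RLC circuit (capacitor voltage as output), ω_n = 1/√(LC) = 1/√(158 mH · 21.9 nF) = 17000 rad/s.
ζ = (R/2)·√(C/L) = (1220/2)·√(21.9 nF/158 mH) = 0.227.
t_s ≈ 3/(ζω_n) = 0.000777 s.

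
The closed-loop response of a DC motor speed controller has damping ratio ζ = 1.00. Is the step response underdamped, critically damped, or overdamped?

critically damped

Since ζ = 1, the system is critically damped.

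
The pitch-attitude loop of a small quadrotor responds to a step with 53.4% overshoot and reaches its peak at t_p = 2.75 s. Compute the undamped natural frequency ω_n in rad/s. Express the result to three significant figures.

ω_n ≈ 1.16 rad/s

From the overshoot, ζ = −ln(OS)/√(π²+ln²(OS)) = 0.196.
t_p = π/ω_d ⇒ ω_d = 1.14 rad/s; then ω_n = ω_d/√(1−ζ²) = 1.16 rad/s.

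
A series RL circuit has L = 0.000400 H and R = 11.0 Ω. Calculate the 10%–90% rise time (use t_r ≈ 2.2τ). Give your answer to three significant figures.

t_r ≈ 0.0000800 s

τ = L/R = 0.000400/11.0 = 0.0000364 s.
t_r ≈ 2.2τ = 0.0000800 s.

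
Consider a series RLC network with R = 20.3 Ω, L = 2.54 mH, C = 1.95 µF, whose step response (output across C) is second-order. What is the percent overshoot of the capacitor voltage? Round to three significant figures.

%OS ≈ 39.8%

For a series RLC circuit (capacitor voltage as output), ω_n = 1/√(LC) = 1/√(2.54 mH · 1.95 µF) = 14200 rad/s.
ζ = (R/2)·√(C/L) = (20.3/2)·√(1.95 µF/2.54 mH) = 0.281.
%OS = 100 e^{−πζ/√(1−ζ²)} with ζ = 0.281 gives 39.8%.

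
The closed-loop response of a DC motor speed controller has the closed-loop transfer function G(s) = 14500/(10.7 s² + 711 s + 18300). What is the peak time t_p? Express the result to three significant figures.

Dividing through by 10.7: denominator becomes s² + 66.45 s + 1710.
So ω_n = √1710 = 41.4 rad/s and ζ = 66.45/(2·41.4) = 0.803.
ω_d = ω_n√(1−ζ²) = 24.6 rad/s. t_p = π/ω_d = 0.128 s.

t_p ≈ 0.128 s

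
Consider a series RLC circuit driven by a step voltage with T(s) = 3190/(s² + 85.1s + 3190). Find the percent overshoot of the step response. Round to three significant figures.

Matching coefficients with s² + 2ζω_n s + ω_n² gives ω_n² = 3190 ⇒ ω_n = 56.5 rad/s, and ζ = 85.1/(2ω_n) = 0.753.
%OS = 100·exp(−πζ/√(1−ζ²)) = 2.73%.

%OS ≈ 2.73%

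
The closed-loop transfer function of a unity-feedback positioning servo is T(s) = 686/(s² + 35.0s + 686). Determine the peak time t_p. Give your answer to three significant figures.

ω_n = √686 = 26.2 rad/s; ζ = 35.0/(2·26.2) = 0.668.
The damped frequency ω_d = ω_n√(1−ζ²) = 19.5 rad/s. Then t_p = π/ω_d = 0.161 s.

t_p ≈ 0.161 s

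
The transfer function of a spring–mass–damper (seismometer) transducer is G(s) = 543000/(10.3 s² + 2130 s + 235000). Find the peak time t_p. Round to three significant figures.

Dividing through by 10.3: denominator becomes s² + 206.8 s + 22820.
So ω_n = √22820 = 151 rad/s and ζ = 206.8/(2·151) = 0.685.
ω_d = ω_n√(1−ζ²) = 110 rad/s. t_p = π/ω_d = 0.0285 s.

t_p ≈ 0.0285 s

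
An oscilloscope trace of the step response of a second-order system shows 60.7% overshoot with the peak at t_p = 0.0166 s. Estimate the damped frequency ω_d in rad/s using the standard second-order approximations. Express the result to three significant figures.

t_p = π/ω_d, so ω_d = π/0.0166 = 189 rad/s.

ω_d ≈ 189 rad/s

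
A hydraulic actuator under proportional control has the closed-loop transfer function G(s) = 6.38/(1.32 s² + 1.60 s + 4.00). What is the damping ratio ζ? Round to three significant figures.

ζ ≈ 0.348

Dividing through by 1.32: denominator becomes s² + 1.212 s + 3.030.
So ω_n = √3.030 = 1.74 rad/s and ζ = 1.212/(2·1.74) = 0.348.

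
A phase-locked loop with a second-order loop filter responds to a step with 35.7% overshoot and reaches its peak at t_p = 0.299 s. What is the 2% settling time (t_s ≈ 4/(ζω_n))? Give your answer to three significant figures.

From the overshoot, ζ = −ln(OS)/√(π²+ln²(OS)) = 0.312.
From t_p = π/ω_d, ω_d = π/0.299 = 10.5 rad/s, so ω_n = ω_d/√(1−ζ²) = 11.1 rad/s.
t_s ≈ 4/(ζω_n) = 4/(0.312·11.1) = 1.16 s.

t_s ≈ 1.16 s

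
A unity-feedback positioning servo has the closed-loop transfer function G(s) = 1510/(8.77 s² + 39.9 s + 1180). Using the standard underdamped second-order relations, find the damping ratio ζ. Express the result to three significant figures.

ζ ≈ 0.196

Dividing through by 8.77: denominator becomes s² + 4.550 s + 134.5.
So ω_n = √134.5 = 11.6 rad/s and ζ = 4.550/(2·11.6) = 0.196.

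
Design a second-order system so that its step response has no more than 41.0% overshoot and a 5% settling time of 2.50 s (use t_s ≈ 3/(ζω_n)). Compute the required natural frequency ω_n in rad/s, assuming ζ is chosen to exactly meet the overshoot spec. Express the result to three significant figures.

ζ = −ln(OS)/√(π² + (ln OS)²). With OS = 0.410, ln OS = −0.8916 and ζ = 0.8916/3.266 = 0.273.
From t_s ≈ 3/(ζω_n): ω_n = 3/(ζ·t_s) = 3/(0.273·2.50) = 4.40 rad/s.

ω_n ≈ 4.40 rad/s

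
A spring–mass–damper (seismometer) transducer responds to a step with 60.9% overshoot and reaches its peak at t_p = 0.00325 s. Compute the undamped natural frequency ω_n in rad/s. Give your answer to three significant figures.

ω_n ≈ 979 rad/s

The overshoot fixes ζ = −ln(OS)/√(π²+ln²(OS)) = 0.156.
t_p = π/ω_d ⇒ ω_d = 967 rad/s; then ω_n = ω_d/√(1−ζ²) = 979 rad/s.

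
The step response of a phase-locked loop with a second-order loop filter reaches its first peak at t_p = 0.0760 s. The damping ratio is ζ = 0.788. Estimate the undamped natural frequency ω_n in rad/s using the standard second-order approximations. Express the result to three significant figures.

Peak time t_p = π/ω_d, so ω_d = π/t_p = π/0.0760 = 41.3 rad/s.
ω_n = ω_d/√(1−ζ²) = 41.3/√0.379 = 67.1 rad/s.

ω_n ≈ 67.1 rad/s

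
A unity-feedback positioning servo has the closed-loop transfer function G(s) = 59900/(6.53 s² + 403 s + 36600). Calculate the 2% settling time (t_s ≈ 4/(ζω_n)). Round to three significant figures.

Dividing through by 6.53: denominator becomes s² + 61.72 s + 5605.
So ω_n = √5605 = 74.9 rad/s and ζ = 61.72/(2·74.9) = 0.412.
t_s ≈ 4/(ζω_n) = 0.130 s.

t_s ≈ 0.130 s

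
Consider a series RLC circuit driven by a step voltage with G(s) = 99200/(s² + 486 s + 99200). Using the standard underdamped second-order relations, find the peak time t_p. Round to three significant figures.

t_p ≈ 0.0157 s

Matching coefficients with s² + 2ζω_n s + ω_n² gives ω_n² = 99200 ⇒ ω_n = 315 rad/s, and ζ = 486/(2ω_n) = 0.772.
The damped frequency ω_d = ω_n√(1−ζ²) = 200 rad/s. Then t_p = π/ω_d = 0.0157 s.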